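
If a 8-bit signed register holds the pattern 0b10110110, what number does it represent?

-74

pattern = 10110110 (MSB is 1 ⇒ negative)
Invert: 01001001, add 1 → 01001010 = 74, so the value is -74.
(Equivalently: 182 - 2^8 = 182 - 256 = -74.)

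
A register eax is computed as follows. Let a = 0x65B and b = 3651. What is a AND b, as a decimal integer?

0x65B = 011001011011
3651 = 111001000011
AND → 011001000011 = 1603

1603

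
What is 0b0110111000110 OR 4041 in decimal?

4047

a = 110111000110
4041 = 111111001001
 OR → 111111001111 = 4047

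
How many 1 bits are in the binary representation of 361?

361 = 101101001
Count the 1s: 1 + 1 + 1 + 1 + 1 = 5

5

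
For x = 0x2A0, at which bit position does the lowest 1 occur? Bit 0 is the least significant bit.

5

0x2A0 = 1010100000
Trailing zeros: 5, so the lowest set bit is bit 5 (value 32).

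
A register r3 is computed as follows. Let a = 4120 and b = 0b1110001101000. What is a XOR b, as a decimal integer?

3184

4120 = 1000000011000
b = 1110001101000
XOR → 0110001110000 = 3184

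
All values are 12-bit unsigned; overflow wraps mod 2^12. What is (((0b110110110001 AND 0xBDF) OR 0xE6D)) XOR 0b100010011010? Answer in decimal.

0b110110110001 = 110110110001
0xBDF = 101111011111
→ AND → 100110010001 = 2449
0xE6D = 111001101101
→ OR → 111111111101 = 4093
0b100010011010 = 100010011010
→ XOR → 011101100111 = 1895

1895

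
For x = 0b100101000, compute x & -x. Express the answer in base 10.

x = 100101000 = 296
-x (two's complement) = …011011000
AND   = 000001000 = 8
(x & -x isolates the lowest set bit of x.)

8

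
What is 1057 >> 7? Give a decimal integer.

8

1057 = 10000100001
shift right by 7 → 00000001000 = 8
(equivalently, floor(1057 / 128))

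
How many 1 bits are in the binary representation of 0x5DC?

7

0x5DC = 10111011100
Count the 1s: 1 + 1 + 1 + 1 + 1 + 1 + 1 = 7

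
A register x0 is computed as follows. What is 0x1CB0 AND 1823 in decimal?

1040

0x1CB0 = 1110010110000
1823 = 0011100011111
AND → 0010000010000 = 1040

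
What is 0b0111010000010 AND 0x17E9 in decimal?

1664

a = 0111010000010
0x17E9 = 1011111101001
AND → 0011010000000 = 1664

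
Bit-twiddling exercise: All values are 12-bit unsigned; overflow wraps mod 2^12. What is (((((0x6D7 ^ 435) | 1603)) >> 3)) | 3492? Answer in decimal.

0x6D7 = 011011010111
435 = 000110110011
→ ^ → 011101100100 = 1892
1603 = 011001000011
→ | → 011101100111 = 1895
→ >> 3 → 000011101100 = 236
3492 = 110110100100
→ | → 110111101100 = 3564

3564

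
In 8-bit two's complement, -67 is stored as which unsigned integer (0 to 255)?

189

67 in 8 bits: 01000011
Invert: 10111100
Add 1:  10111101 = 189
(Check: 2^8 - 67 = 256 - 67 = 189.)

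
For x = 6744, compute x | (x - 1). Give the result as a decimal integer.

6751

x = 1101001011000 = 6744
x - 1 = 1101001010111
OR    = 1101001011111 = 6751
(x | (x - 1) sets all bits below the lowest set bit.)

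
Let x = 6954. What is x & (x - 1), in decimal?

6952

x = 1101100101010 = 6954
x - 1 = 1101100101001
AND   = 1101100101000 = 6952
(x & (x - 1) clears the lowest set bit of x.)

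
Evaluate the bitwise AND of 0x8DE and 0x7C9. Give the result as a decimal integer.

0x8DE = 100011011110
0x7C9 = 011111001001
AND → 000011001000 = 200

200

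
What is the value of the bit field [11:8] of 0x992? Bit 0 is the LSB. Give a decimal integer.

v = 100110010010
Shift right by 8: 1001
Mask low 4 bits: 1001 = 9

9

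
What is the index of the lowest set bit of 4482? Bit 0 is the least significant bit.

4482 = 1000110000010
Trailing zeros: 1, so the lowest set bit is bit 1 (value 2).

1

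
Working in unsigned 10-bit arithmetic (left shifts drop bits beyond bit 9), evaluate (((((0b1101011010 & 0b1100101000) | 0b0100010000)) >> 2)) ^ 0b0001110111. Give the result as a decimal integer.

0b1101011010 = 1101011010
0b1100101000 = 1100101000
→ & → 1100001000 = 776
0b0100010000 = 0100010000
→ | → 1100011000 = 792
→ >> 2 → 0011000110 = 198
0b0001110111 = 0001110111
→ ^ → 0010110001 = 177

177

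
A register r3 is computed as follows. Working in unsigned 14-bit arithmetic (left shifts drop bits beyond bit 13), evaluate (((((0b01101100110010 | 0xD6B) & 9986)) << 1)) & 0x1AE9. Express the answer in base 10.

0b01101100110010 = 01101100110010
0xD6B = 00110101101011
→ | → 01111101111011 = 8059
9986 = 10011100000010
→ & → 00011100000010 = 1794
→ << 1 (mod 2^14) → 00111000000100 = 3588
0x1AE9 = 01101011101001
→ & → 00101000000000 = 2560

2560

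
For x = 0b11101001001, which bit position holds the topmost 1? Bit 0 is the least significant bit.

0b11101001001 = 11101001001
The topmost 1 is at position 10 (since 2^10 = 1024 ≤ 1865 < 2048).

10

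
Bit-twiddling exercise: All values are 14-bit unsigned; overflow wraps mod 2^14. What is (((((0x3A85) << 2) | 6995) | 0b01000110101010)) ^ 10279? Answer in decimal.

0x3A85 = 11101010000101
→ << 2 (mod 2^14) → 10101000010100 = 10772
6995 = 01101101010011
→ | → 11101101010111 = 15191
0b01000110101010 = 01000110101010
→ | → 11101111111111 = 15359
10279 = 10100000100111
→ ^ → 01001111011000 = 5080

5080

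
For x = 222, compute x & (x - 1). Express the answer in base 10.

220

x = 11011110 = 222
x - 1 = 11011101
AND   = 11011100 = 220
(x & (x - 1) clears the lowest set bit of x.)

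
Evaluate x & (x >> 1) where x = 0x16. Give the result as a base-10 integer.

2

x = 10110 = 22
x>>1 = 01011
AND  = 00010 = 2
(x & (x >> 1) has a 1 wherever x has two consecutive 1 bits.)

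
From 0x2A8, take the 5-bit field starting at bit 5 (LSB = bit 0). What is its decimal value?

21

v = 0001010101000
Shift right by 5: 00010101
Mask low 5 bits: 10101 = 21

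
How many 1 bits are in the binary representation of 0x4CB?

0x4CB = 10011001011
Count the 1s: 1 + 1 + 1 + 1 + 1 + 1 = 6

6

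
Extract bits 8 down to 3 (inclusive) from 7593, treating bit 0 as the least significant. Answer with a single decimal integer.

53

v = 1110110101001
Shift right by 3: 1110110101
Mask low 6 bits: 110101 = 53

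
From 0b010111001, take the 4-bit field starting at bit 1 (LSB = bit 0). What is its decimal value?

v = 010111001
Shift right by 1: 01011100
Mask low 4 bits: 1100 = 12

12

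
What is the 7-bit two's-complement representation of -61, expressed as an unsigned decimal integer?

67

61 in 7 bits: 0111101
Invert: 1000010
Add 1:  1000011 = 67
(Check: 2^7 - 61 = 128 - 61 = 67.)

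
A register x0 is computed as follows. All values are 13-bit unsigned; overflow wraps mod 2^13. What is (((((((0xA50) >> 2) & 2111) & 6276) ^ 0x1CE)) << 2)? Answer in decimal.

1832

0xA50 = 0101001010000
→ >> 2 → 0001010010100 = 660
2111 = 0100000111111
→ & → 0000000010100 = 20
6276 = 1100010000100
→ & → 0000000000100 = 4
0x1CE = 0000111001110
→ ^ → 0000111001010 = 458
→ << 2 (mod 2^13) → 0011100101000 = 1832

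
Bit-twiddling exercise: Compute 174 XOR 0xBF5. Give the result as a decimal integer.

2907

174 = 000010101110
0xBF5 = 101111110101
XOR → 101101011011 = 2907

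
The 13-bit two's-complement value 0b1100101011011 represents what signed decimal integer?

pattern = 1100101011011 (MSB is 1 ⇒ negative)
Invert: 0011010100100, add 1 → 0011010100101 = 1701, so the value is -1701.
(Equivalently: 6491 - 2^13 = 6491 - 8192 = -1701.)

-1701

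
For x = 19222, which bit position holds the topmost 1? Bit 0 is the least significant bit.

19222 = 100101100010110
The topmost 1 is at position 14 (since 2^14 = 16384 ≤ 19222 < 32768).

14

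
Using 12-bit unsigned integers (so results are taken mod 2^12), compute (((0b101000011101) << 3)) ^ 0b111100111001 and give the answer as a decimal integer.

0b101000011101 = 101000011101
→ << 3 (mod 2^12) → 000011101000 = 232
0b111100111001 = 111100111001
→ ^ → 111111010001 = 4049

4049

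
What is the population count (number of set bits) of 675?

5

675 = 1010100011
Count the 1s: 1 + 1 + 1 + 1 + 1 = 5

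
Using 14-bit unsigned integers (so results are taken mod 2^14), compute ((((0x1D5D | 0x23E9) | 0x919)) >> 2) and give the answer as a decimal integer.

4095

0x1D5D = 01110101011101
0x23E9 = 10001111101001
→ | → 11111111111101 = 16381
0x919 = 00100100011001
→ | → 11111111111101 = 16381
→ >> 2 → 00111111111111 = 4095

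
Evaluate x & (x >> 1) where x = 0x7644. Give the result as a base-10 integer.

x = 111011001000100 = 30276
x>>1 = 011101100100010
AND  = 011001000000000 = 12800
(x & (x >> 1) has a 1 wherever x has two consecutive 1 bits.)

12800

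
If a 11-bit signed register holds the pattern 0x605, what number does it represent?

-507

pattern = 11000000101 (MSB is 1 ⇒ negative)
Invert: 00111111010, add 1 → 00111111011 = 507, so the value is -507.
(Equivalently: 1541 - 2^11 = 1541 - 2048 = -507.)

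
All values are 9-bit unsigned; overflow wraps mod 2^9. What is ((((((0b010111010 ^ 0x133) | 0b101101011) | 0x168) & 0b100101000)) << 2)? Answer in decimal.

0b010111010 = 010111010
0x133 = 100110011
→ ^ → 110001001 = 393
0b101101011 = 101101011
→ | → 111101011 = 491
0x168 = 101101000
→ | → 111101011 = 491
0b100101000 = 100101000
→ & → 100101000 = 296
→ << 2 (mod 2^9) → 010100000 = 160

160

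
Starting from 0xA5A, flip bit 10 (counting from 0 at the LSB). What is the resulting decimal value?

3674

x = 0101001011010
bit 10 is currently 0; toggle it via x ^ (1 << 10) = x ^ 1024
→ 0111001011010 = 3674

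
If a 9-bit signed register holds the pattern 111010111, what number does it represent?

-41

pattern = 111010111 (MSB is 1 ⇒ negative)
Invert: 000101000, add 1 → 000101001 = 41, so the value is -41.
(Equivalently: 471 - 2^9 = 471 - 512 = -41.)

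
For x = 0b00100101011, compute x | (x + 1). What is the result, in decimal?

x = 100101011 = 299
x + 1 = 100101100
OR    = 100101111 = 303
(x | (x + 1) sets the lowest cleared bit.)

303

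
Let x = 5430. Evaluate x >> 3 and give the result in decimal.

678

5430 = 1010100110110
shift right by 3 → 0001010100110 = 678
(equivalently, floor(5430 / 8))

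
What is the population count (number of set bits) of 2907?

2907 = 101101011011
Count the 1s: 1 + 1 + 1 + 1 + 1 + 1 + 1 + 1 = 8

8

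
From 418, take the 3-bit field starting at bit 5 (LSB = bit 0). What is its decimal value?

v = 110100010
Shift right by 5: 1101
Mask low 3 bits: 101 = 5

5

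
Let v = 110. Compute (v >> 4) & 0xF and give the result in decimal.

6

v = 01101110
Shift right by 4: 0110
Mask low 4 bits: 0110 = 6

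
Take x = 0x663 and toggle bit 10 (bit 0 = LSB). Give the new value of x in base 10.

611

x = 11001100011
bit 10 is currently 1; toggle it via x ^ (1 << 10) = x ^ 1024
→ 01001100011 = 611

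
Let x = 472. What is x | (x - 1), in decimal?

479

x = 111011000 = 472
x - 1 = 111010111
OR    = 111011111 = 479
(x | (x - 1) sets all bits below the lowest set bit.)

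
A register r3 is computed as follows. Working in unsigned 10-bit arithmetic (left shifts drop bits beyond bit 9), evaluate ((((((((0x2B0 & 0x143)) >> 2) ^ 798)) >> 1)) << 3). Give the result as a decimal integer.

0x2B0 = 1010110000
0x143 = 0101000011
→ & → 0000000000 = 0
→ >> 2 → 0000000000 = 0
798 = 1100011110
→ ^ → 1100011110 = 798
→ >> 1 → 0110001111 = 399
→ << 3 (mod 2^10) → 0001111000 = 120

120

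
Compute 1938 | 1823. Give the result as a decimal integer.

1938 = 11110010010
1823 = 11100011111
 OR → 11110011111 = 1951

1951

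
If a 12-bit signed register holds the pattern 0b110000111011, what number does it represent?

pattern = 110000111011 (MSB is 1 ⇒ negative)
Invert: 001111000100, add 1 → 001111000101 = 965, so the value is -965.
(Equivalently: 3131 - 2^12 = 3131 - 4096 = -965.)

-965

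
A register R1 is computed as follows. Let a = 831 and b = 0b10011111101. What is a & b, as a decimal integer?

831 = 01100111111
b = 10011111101
AND → 00000111101 = 61

61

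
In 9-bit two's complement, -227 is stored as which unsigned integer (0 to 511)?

227 in 9 bits: 011100011
Invert: 100011100
Add 1:  100011101 = 285
(Check: 2^9 - 227 = 512 - 227 = 285.)

285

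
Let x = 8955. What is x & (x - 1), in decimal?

x = 10001011111011 = 8955
x - 1 = 10001011111010
AND   = 10001011111010 = 8954
(x & (x - 1) clears the lowest set bit of x.)

8954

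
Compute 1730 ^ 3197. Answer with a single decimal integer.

2751

1730 = 011011000010
3197 = 110001111101
XOR → 101010111111 = 2751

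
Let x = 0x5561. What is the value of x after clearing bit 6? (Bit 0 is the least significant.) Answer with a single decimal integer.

x = 101010101100001
bit 6 is currently 1; clear it via x & ~(1 << 6) = x & ~64
→ 101010100100001 = 21793

21793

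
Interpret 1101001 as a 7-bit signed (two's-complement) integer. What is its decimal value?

pattern = 1101001 (MSB is 1 ⇒ negative)
Invert: 0010110, add 1 → 0010111 = 23, so the value is -23.
(Equivalently: 105 - 2^7 = 105 - 128 = -23.)

-23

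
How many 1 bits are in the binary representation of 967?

7

967 = 1111000111
Count the 1s: 1 + 1 + 1 + 1 + 1 + 1 + 1 = 7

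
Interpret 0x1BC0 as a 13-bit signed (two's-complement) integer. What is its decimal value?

pattern = 1101111000000 (MSB is 1 ⇒ negative)
Invert: 0010000111111, add 1 → 0010001000000 = 1088, so the value is -1088.
(Equivalently: 7104 - 2^13 = 7104 - 8192 = -1088.)

-1088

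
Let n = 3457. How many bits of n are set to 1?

3457 = 110110000001
Count the 1s: 1 + 1 + 1 + 1 + 1 = 5

5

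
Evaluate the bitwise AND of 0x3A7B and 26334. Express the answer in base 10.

8794

0x3A7B = 011101001111011
26334 = 110011011011110
AND → 010001001011010 = 8794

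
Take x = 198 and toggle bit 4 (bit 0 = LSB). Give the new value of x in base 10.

214

x = 11000110
bit 4 is currently 0; toggle it via x ^ (1 << 4) = x ^ 16
→ 11010110 = 214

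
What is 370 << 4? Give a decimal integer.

5920

370 = 0000101110010
shift left by 4 → 1011100100000 = 5920
(equivalently, 370 × 2^4 = 370 × 16)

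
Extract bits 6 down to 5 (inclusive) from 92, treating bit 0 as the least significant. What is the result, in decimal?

v = 01011100
Shift right by 5: 010
Mask low 2 bits: 10 = 2

2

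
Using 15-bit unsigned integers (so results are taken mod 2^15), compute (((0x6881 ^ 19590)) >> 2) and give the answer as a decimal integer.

0x6881 = 110100010000001
19590 = 100110010000110
→ ^ → 010010000000111 = 9223
→ >> 2 → 000100100000001 = 2305

2305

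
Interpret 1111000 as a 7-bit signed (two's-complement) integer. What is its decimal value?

pattern = 1111000 (MSB is 1 ⇒ negative)
Invert: 0000111, add 1 → 0001000 = 8, so the value is -8.
(Equivalently: 120 - 2^7 = 120 - 128 = -8.)

-8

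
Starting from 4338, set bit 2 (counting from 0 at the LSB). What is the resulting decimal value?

4342

x = 01000011110010
bit 2 is currently 0; set it via x | (1 << 2) = x | 4
→ 01000011110110 = 4342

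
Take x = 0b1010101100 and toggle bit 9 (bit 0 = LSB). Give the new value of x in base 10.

x = 1010101100
bit 9 is currently 1; toggle it via x ^ (1 << 9) = x ^ 512
→ 0010101100 = 172

172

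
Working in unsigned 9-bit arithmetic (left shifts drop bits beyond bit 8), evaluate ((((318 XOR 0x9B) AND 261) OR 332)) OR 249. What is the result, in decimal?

509

318 = 100111110
0x9B = 010011011
→ XOR → 110100101 = 421
261 = 100000101
→ AND → 100000101 = 261
332 = 101001100
→ OR → 101001101 = 333
249 = 011111001
→ OR → 111111101 = 509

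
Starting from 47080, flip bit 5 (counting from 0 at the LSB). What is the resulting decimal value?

47048

x = 1011011111101000
bit 5 is currently 1; toggle it via x ^ (1 << 5) = x ^ 32
→ 1011011111001000 = 47048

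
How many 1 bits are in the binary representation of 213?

213 = 11010101
Count the 1s: 1 + 1 + 1 + 1 + 1 = 5

5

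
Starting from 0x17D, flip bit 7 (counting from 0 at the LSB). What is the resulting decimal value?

509

x = 101111101
bit 7 is currently 0; toggle it via x ^ (1 << 7) = x ^ 128
→ 111111101 = 509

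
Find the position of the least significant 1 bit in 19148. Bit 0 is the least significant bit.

19148 = 100101011001100
Trailing zeros: 2, so the lowest set bit is bit 2 (value 4).

2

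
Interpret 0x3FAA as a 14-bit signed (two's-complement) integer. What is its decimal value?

-86

pattern = 11111110101010 (MSB is 1 ⇒ negative)
Invert: 00000001010101, add 1 → 00000001010110 = 86, so the value is -86.
(Equivalently: 16298 - 2^14 = 16298 - 16384 = -86.)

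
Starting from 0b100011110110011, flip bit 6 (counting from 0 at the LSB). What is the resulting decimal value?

18419

x = 100011110110011
bit 6 is currently 0; toggle it via x ^ (1 << 6) = x ^ 64
→ 100011111110011 = 18419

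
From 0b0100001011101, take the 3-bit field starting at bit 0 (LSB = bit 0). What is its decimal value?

v = 0100001011101
Shift right by 0: 0100001011101
Mask low 3 bits: 101 = 5

5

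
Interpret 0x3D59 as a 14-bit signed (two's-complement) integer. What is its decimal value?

pattern = 11110101011001 (MSB is 1 ⇒ negative)
Invert: 00001010100110, add 1 → 00001010100111 = 679, so the value is -679.
(Equivalently: 15705 - 2^14 = 15705 - 16384 = -679.)

-679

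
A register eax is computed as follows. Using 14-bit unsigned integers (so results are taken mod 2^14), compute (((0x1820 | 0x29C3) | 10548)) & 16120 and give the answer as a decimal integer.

14576

0x1820 = 01100000100000
0x29C3 = 10100111000011
→ | → 11100111100011 = 14819
10548 = 10100100110100
→ | → 11100111110111 = 14839
16120 = 11111011111000
→ & → 11100011110000 = 14576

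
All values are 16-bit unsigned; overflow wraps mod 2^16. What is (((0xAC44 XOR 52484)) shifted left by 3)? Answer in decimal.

0xAC44 = 1010110001000100
52484 = 1100110100000100
→ XOR → 0110000101000000 = 24896
→ shifted left by 3 (mod 2^16) → 0000101000000000 = 2560

2560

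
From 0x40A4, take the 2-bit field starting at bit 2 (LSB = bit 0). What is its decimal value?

v = 0100000010100100
Shift right by 2: 01000000101001
Mask low 2 bits: 01 = 1

1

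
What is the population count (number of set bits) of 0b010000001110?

4

n = 10000001110
Count the 1s: 1 + 1 + 1 + 1 = 4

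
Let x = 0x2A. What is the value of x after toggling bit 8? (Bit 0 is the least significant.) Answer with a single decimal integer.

298

x = 000101010
bit 8 is currently 0; toggle it via x ^ (1 << 8) = x ^ 256
→ 100101010 = 298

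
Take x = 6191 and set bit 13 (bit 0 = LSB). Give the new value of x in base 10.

14383

x = 01100000101111
bit 13 is currently 0; set it via x | (1 << 13) = x | 8192
→ 11100000101111 = 14383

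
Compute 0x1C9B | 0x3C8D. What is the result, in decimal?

0x1C9B = 01110010011011
0x3C8D = 11110010001101
 OR → 11110010011111 = 15519

15519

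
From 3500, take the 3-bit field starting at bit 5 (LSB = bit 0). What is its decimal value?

v = 110110101100
Shift right by 5: 1101101
Mask low 3 bits: 101 = 5

5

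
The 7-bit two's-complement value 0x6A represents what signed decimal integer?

-22

pattern = 1101010 (MSB is 1 ⇒ negative)
Invert: 0010101, add 1 → 0010110 = 22, so the value is -22.
(Equivalently: 106 - 2^7 = 106 - 128 = -22.)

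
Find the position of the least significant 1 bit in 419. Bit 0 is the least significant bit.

0

419 = 110100011
Trailing zeros: 0, so the lowest set bit is bit 0 (value 1).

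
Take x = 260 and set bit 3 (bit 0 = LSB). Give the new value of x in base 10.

268

x = 000100000100
bit 3 is currently 0; set it via x | (1 << 3) = x | 8
→ 000100001100 = 268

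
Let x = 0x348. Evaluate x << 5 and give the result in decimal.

0x348 = 000001101001000
shift left by 5 → 110100100000000 = 26880
(equivalently, 840 × 2^5 = 840 × 32)

26880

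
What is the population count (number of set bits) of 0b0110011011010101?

9

n = 110011011010101
Count the 1s: 1 + 1 + 1 + 1 + 1 + 1 + 1 + 1 + 1 = 9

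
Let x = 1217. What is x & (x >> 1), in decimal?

64

x = 10011000001 = 1217
x>>1 = 01001100000
AND  = 00001000000 = 64
(x & (x >> 1) has a 1 wherever x has two consecutive 1 bits.)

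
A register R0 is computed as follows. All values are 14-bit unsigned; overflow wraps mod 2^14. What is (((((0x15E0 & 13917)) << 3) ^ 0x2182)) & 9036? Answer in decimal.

0x15E0 = 01010111100000
13917 = 11011001011101
→ & → 01010001000000 = 5184
→ << 3 (mod 2^14) → 10001000000000 = 8704
0x2182 = 10000110000010
→ ^ → 00001110000010 = 898
9036 = 10001101001100
→ & → 00001100000000 = 768

768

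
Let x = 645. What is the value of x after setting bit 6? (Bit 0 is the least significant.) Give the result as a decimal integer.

x = 1010000101
bit 6 is currently 0; set it via x | (1 << 6) = x | 64
→ 1011000101 = 709

709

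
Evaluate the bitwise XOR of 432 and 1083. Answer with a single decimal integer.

1419

432 = 00110110000
1083 = 10000111011
XOR → 10110001011 = 1419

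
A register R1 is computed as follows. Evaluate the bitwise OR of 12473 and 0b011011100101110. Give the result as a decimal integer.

14271

12473 = 11000010111001
b = 11011100101110
 OR → 11011110111111 = 14271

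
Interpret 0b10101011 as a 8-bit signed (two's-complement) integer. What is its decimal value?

-85

pattern = 10101011 (MSB is 1 ⇒ negative)
Invert: 01010100, add 1 → 01010101 = 85, so the value is -85.
(Equivalently: 171 - 2^8 = 171 - 256 = -85.)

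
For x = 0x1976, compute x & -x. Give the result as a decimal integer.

2

x = 1100101110110 = 6518
-x (two's complement) = …0011010001010
AND   = 0000000000010 = 2
(x & -x isolates the lowest set bit of x.)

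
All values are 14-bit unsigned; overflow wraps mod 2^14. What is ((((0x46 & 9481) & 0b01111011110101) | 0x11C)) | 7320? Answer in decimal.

0x46 = 00000001000110
9481 = 10010100001001
→ & → 00000000000000 = 0
0b01111011110101 = 01111011110101
→ & → 00000000000000 = 0
0x11C = 00000100011100
→ | → 00000100011100 = 284
7320 = 01110010011000
→ | → 01110110011100 = 7580

7580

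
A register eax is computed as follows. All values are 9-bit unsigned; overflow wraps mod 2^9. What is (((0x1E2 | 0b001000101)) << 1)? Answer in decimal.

462

0x1E2 = 111100010
0b001000101 = 001000101
→ | → 111100111 = 487
→ << 1 (mod 2^9) → 111001110 = 462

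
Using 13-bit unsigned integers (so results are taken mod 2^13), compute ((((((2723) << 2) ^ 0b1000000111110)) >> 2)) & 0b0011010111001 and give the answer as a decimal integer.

1704

2723 = 0101010100011
→ << 2 (mod 2^13) → 0101010001100 = 2700
0b1000000111110 = 1000000111110
→ ^ → 1101010110010 = 6834
→ >> 2 → 0011010101100 = 1708
0b0011010111001 = 0011010111001
→ & → 0011010101000 = 1704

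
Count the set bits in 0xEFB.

0xEFB = 111011111011
Count the 1s: 1 + 1 + 1 + 1 + 1 + 1 + 1 + 1 + 1 + 1 = 10

10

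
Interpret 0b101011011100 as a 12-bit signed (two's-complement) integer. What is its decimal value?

-1316

pattern = 101011011100 (MSB is 1 ⇒ negative)
Invert: 010100100011, add 1 → 010100100100 = 1316, so the value is -1316.
(Equivalently: 2780 - 2^12 = 2780 - 4096 = -1316.)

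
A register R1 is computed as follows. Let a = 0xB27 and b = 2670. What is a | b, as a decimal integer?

2927

0xB27 = 101100100111
2670 = 101001101110
 OR → 101101101111 = 2927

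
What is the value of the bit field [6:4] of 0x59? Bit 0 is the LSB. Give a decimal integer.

5

v = 00001011001
Shift right by 4: 0000101
Mask low 3 bits: 101 = 5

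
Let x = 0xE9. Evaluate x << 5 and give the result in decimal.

7456

0xE9 = 0000011101001
shift left by 5 → 1110100100000 = 7456
(equivalently, 233 × 2^5 = 233 × 32)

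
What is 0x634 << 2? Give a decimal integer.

6352

0x634 = 0011000110100
shift left by 2 → 1100011010000 = 6352
(equivalently, 1588 × 2^2 = 1588 × 4)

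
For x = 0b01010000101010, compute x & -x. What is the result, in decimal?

x = 1010000101010 = 5162
-x (two's complement) = …0101111010110
AND   = 0000000000010 = 2
(x & -x isolates the lowest set bit of x.)

2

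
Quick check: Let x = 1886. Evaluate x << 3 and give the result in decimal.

1886 = 00011101011110
shift left by 3 → 11101011110000 = 15088
(equivalently, 1886 × 2^3 = 1886 × 8)

15088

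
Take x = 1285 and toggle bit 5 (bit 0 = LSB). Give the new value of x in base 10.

x = 0010100000101
bit 5 is currently 0; toggle it via x ^ (1 << 5) = x ^ 32
→ 0010100100101 = 1317

1317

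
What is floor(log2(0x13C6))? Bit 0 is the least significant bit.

0x13C6 = 1001111000110
The topmost 1 is at position 12 (since 2^12 = 4096 ≤ 5062 < 8192).

12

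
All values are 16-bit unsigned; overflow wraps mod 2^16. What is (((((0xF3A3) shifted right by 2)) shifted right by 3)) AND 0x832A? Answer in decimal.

0xF3A3 = 1111001110100011
→ shifted right by 2 → 0011110011101000 = 15592
→ shifted right by 3 → 0000011110011101 = 1949
0x832A = 1000001100101010
→ AND → 0000001100001000 = 776

776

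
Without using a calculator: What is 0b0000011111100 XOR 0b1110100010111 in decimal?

a = 0000011111100
b = 1110100010111
XOR → 1110111101011 = 7659

7659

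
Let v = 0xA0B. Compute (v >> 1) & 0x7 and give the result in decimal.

5

v = 101000001011
Shift right by 1: 10100000101
Mask low 3 bits: 101 = 5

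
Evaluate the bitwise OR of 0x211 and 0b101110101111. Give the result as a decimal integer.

3007

0x211 = 001000010001
b = 101110101111
 OR → 101110111111 = 3007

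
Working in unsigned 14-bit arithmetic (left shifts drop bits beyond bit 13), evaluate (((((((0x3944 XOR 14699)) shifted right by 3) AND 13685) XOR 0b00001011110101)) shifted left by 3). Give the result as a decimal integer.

6016

0x3944 = 11100101000100
14699 = 11100101101011
→ XOR → 00000000101111 = 47
→ shifted right by 3 → 00000000000101 = 5
13685 = 11010101110101
→ AND → 00000000000101 = 5
0b00001011110101 = 00001011110101
→ XOR → 00001011110000 = 752
→ shifted left by 3 (mod 2^14) → 01011110000000 = 6016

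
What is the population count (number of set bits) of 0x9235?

0x9235 = 1001001000110101
Count the 1s: 1 + 1 + 1 + 1 + 1 + 1 + 1 = 7

7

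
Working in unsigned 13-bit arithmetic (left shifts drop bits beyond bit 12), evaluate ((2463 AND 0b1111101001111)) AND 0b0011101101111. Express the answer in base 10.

271

2463 = 0100110011111
0b1111101001111 = 1111101001111
→ AND → 0100100001111 = 2319
0b0011101101111 = 0011101101111
→ AND → 0000100001111 = 271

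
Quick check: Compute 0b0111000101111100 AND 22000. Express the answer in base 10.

a = 111000101111100
22000 = 101010111110000
AND → 101000101110000 = 20848

20848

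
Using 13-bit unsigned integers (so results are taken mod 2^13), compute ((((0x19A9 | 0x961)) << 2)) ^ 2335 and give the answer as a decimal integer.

0x19A9 = 1100110101001
0x961 = 0100101100001
→ | → 1100111101001 = 6633
→ << 2 (mod 2^13) → 0011110100100 = 1956
2335 = 0100100011111
→ ^ → 0111010111011 = 3771

3771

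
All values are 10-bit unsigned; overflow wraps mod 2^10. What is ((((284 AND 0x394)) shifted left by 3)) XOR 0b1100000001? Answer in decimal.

284 = 0100011100
0x394 = 1110010100
→ AND → 0100010100 = 276
→ shifted left by 3 (mod 2^10) → 0010100000 = 160
0b1100000001 = 1100000001
→ XOR → 1110100001 = 929

929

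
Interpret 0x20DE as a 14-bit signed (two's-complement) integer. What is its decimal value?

pattern = 10000011011110 (MSB is 1 ⇒ negative)
Invert: 01111100100001, add 1 → 01111100100010 = 7970, so the value is -7970.
(Equivalently: 8414 - 2^14 = 8414 - 16384 = -7970.)

-7970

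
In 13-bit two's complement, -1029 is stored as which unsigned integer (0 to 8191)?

7163

1029 in 13 bits: 0010000000101
Invert: 1101111111010
Add 1:  1101111111011 = 7163
(Check: 2^13 - 1029 = 8192 - 1029 = 7163.)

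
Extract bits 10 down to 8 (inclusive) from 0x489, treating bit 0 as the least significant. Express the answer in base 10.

4

v = 010010001001
Shift right by 8: 0100
Mask low 3 bits: 100 = 4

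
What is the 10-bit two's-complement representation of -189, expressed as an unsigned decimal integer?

189 in 10 bits: 0010111101
Invert: 1101000010
Add 1:  1101000011 = 835
(Check: 2^10 - 189 = 1024 - 189 = 835.)

835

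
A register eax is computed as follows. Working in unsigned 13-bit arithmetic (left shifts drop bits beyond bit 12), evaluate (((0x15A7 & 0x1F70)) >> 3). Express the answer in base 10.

676

0x15A7 = 1010110100111
0x1F70 = 1111101110000
→ & → 1010100100000 = 5408
→ >> 3 → 0001010100100 = 676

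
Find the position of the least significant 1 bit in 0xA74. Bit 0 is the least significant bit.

0xA74 = 101001110100
Trailing zeros: 2, so the lowest set bit is bit 2 (value 4).

2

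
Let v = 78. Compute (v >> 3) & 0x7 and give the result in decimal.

1

v = 001001110
Shift right by 3: 001001
Mask low 3 bits: 001 = 1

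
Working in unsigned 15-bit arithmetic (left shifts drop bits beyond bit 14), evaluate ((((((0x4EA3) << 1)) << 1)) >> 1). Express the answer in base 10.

7494

0x4EA3 = 100111010100011
→ << 1 (mod 2^15) → 001110101000110 = 7494
→ << 1 (mod 2^15) → 011101010001100 = 14988
→ >> 1 → 001110101000110 = 7494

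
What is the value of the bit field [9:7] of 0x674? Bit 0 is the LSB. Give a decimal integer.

v = 11001110100
Shift right by 7: 1100
Mask low 3 bits: 100 = 4

4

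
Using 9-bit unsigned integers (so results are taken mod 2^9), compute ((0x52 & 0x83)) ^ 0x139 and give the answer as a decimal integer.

315

0x52 = 001010010
0x83 = 010000011
→ & → 000000010 = 2
0x139 = 100111001
→ ^ → 100111011 = 315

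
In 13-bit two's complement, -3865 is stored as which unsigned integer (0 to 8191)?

3865 in 13 bits: 0111100011001
Invert: 1000011100110
Add 1:  1000011100111 = 4327
(Check: 2^13 - 3865 = 8192 - 3865 = 4327.)

4327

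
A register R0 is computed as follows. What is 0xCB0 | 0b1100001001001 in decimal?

7417

0xCB0 = 0110010110000
b = 1100001001001
 OR → 1110011111001 = 7417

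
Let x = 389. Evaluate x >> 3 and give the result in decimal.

389 = 110000101
shift right by 3 → 000110000 = 48
(equivalently, floor(389 / 8))

48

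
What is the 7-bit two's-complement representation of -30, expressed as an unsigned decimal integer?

98

30 in 7 bits: 0011110
Invert: 1100001
Add 1:  1100010 = 98
(Check: 2^7 - 30 = 128 - 30 = 98.)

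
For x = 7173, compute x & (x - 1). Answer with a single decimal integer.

x = 1110000000101 = 7173
x - 1 = 1110000000100
AND   = 1110000000100 = 7172
(x & (x - 1) clears the lowest set bit of x.)

7172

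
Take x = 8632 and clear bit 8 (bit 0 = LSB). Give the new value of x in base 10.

x = 10000110111000
bit 8 is currently 1; clear it via x & ~(1 << 8) = x & ~256
→ 10000010111000 = 8376

8376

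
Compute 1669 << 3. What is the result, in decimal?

13352

1669 = 00011010000101
shift left by 3 → 11010000101000 = 13352
(equivalently, 1669 × 2^3 = 1669 × 8)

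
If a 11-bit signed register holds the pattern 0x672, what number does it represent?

pattern = 11001110010 (MSB is 1 ⇒ negative)
Invert: 00110001101, add 1 → 00110001110 = 398, so the value is -398.
(Equivalently: 1650 - 2^11 = 1650 - 2048 = -398.)

-398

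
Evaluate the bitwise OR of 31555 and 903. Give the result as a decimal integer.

31555 = 111101101000011
903 = 000001110000111
 OR → 111101111000111 = 31687

31687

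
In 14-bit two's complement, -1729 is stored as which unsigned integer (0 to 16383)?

1729 in 14 bits: 00011011000001
Invert: 11100100111110
Add 1:  11100100111111 = 14655
(Check: 2^14 - 1729 = 16384 - 1729 = 14655.)

14655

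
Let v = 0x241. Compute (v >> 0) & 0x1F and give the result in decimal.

v = 01001000001
Shift right by 0: 01001000001
Mask low 5 bits: 00001 = 1

1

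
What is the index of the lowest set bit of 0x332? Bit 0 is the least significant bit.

1

0x332 = 1100110010
Trailing zeros: 1, so the lowest set bit is bit 1 (value 2).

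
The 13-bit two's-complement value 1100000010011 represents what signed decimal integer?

pattern = 1100000010011 (MSB is 1 ⇒ negative)
Invert: 0011111101100, add 1 → 0011111101101 = 2029, so the value is -2029.
(Equivalently: 6163 - 2^13 = 6163 - 8192 = -2029.)

-2029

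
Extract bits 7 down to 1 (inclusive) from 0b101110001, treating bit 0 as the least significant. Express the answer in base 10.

56

v = 101110001
Shift right by 1: 10111000
Mask low 7 bits: 0111000 = 56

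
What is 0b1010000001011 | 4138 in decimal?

a = 1010000001011
4138 = 1000000101010
 OR → 1010000101011 = 5163

5163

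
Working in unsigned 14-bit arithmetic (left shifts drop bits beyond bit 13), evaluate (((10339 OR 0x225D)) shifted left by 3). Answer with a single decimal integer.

10339 = 10100001100011
0x225D = 10001001011101
→ OR → 10101001111111 = 10879
→ shifted left by 3 (mod 2^14) → 01001111111000 = 5112

5112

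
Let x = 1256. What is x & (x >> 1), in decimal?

x = 10011101000 = 1256
x>>1 = 01001110100
AND  = 00001100000 = 96
(x & (x >> 1) has a 1 wherever x has two consecutive 1 bits.)

96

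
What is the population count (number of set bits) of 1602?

1602 = 11001000010
Count the 1s: 1 + 1 + 1 + 1 = 4

4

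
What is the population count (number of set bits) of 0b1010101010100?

6

n = 1010101010100
Count the 1s: 1 + 1 + 1 + 1 + 1 + 1 = 6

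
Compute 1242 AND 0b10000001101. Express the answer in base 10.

1032

1242 = 10011011010
b = 10000001101
AND → 10000001000 = 1032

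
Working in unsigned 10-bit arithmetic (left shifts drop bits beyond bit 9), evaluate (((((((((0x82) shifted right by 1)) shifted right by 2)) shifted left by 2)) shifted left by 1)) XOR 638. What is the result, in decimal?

766

0x82 = 0010000010
→ shifted right by 1 → 0001000001 = 65
→ shifted right by 2 → 0000010000 = 16
→ shifted left by 2 (mod 2^10) → 0001000000 = 64
→ shifted left by 1 (mod 2^10) → 0010000000 = 128
638 = 1001111110
→ XOR → 1011111110 = 766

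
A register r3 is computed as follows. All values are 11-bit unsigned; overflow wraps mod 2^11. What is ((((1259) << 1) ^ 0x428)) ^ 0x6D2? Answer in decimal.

812

1259 = 10011101011
→ << 1 (mod 2^11) → 00111010110 = 470
0x428 = 10000101000
→ ^ → 10111111110 = 1534
0x6D2 = 11011010010
→ ^ → 01100101100 = 812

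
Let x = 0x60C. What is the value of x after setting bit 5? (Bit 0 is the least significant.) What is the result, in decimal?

1580

x = 011000001100
bit 5 is currently 0; set it via x | (1 << 5) = x | 32
→ 011000101100 = 1580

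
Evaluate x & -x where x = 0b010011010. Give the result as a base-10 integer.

x = 10011010 = 154
-x (two's complement) = …01100110
AND   = 00000010 = 2
(x & -x isolates the lowest set bit of x.)

2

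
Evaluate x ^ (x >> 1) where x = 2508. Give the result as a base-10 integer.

x = 100111001100 = 2508
x>>1 = 010011100110
XOR  = 110100101010 = 3370
(x ^ (x >> 1) gives the standard binary-reflected Gray code of x.)

3370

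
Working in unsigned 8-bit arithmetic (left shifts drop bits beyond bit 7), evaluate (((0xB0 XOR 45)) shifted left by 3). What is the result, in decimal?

0xB0 = 10110000
45 = 00101101
→ XOR → 10011101 = 157
→ shifted left by 3 (mod 2^8) → 11101000 = 232

232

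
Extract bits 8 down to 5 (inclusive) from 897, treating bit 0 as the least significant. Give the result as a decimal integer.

12

v = 01110000001
Shift right by 5: 011100
Mask low 4 bits: 1100 = 12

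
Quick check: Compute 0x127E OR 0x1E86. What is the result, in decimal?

7934

0x127E = 1001001111110
0x1E86 = 1111010000110
 OR → 1111011111110 = 7934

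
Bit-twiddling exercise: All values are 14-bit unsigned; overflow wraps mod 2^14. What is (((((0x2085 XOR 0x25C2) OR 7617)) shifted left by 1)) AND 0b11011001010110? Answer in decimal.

0x2085 = 10000010000101
0x25C2 = 10010111000010
→ XOR → 00010101000111 = 1351
7617 = 01110111000001
→ OR → 01110111000111 = 7623
→ shifted left by 1 (mod 2^14) → 11101110001110 = 15246
0b11011001010110 = 11011001010110
→ AND → 11001000000110 = 12806

12806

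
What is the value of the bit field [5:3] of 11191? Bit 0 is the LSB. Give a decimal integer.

v = 010101110110111
Shift right by 3: 010101110110
Mask low 3 bits: 110 = 6

6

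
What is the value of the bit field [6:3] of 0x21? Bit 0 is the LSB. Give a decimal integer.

4

v = 00100001
Shift right by 3: 00100
Mask low 4 bits: 0100 = 4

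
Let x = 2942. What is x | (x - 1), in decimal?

2943

x = 101101111110 = 2942
x - 1 = 101101111101
OR    = 101101111111 = 2943
(x | (x - 1) sets all bits below the lowest set bit.)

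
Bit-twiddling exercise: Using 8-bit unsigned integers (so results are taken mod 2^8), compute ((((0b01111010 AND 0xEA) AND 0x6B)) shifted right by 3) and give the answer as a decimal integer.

0b01111010 = 01111010
0xEA = 11101010
→ AND → 01101010 = 106
0x6B = 01101011
→ AND → 01101010 = 106
→ shifted right by 3 → 00001101 = 13

13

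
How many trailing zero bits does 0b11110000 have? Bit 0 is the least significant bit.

0b11110000 = 11110000
Trailing zeros: 4, so the lowest set bit is bit 4 (value 16).

4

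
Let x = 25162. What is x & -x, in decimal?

x = 110001001001010 = 25162
-x (two's complement) = …001110110110110
AND   = 000000000000010 = 2
(x & -x isolates the lowest set bit of x.)

2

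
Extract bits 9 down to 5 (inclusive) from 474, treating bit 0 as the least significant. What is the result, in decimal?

14

v = 000111011010
Shift right by 5: 0001110
Mask low 5 bits: 01110 = 14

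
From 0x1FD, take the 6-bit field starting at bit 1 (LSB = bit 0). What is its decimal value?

62

v = 00111111101
Shift right by 1: 0011111110
Mask low 6 bits: 111110 = 62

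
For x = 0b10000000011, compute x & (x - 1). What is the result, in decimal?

1026

x = 10000000011 = 1027
x - 1 = 10000000010
AND   = 10000000010 = 1026
(x & (x - 1) clears the lowest set bit of x.)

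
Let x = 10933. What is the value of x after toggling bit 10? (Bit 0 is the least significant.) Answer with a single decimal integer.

11957

x = 10101010110101
bit 10 is currently 0; toggle it via x ^ (1 << 10) = x ^ 1024
→ 10111010110101 = 11957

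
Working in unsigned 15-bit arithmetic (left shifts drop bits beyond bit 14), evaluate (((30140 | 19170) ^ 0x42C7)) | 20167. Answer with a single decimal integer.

32767

30140 = 111010110111100
19170 = 100101011100010
→ | → 111111111111110 = 32766
0x42C7 = 100001011000111
→ ^ → 011110100111001 = 15673
20167 = 100111011000111
→ | → 111111111111111 = 32767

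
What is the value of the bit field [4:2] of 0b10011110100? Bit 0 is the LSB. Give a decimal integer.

v = 10011110100
Shift right by 2: 100111101
Mask low 3 bits: 101 = 5

5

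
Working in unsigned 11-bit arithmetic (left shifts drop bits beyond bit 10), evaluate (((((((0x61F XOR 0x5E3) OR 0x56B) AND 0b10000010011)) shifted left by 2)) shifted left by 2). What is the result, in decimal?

0x61F = 11000011111
0x5E3 = 10111100011
→ XOR → 01111111100 = 1020
0x56B = 10101101011
→ OR → 11111111111 = 2047
0b10000010011 = 10000010011
→ AND → 10000010011 = 1043
→ shifted left by 2 (mod 2^11) → 00001001100 = 76
→ shifted left by 2 (mod 2^11) → 00100110000 = 304

304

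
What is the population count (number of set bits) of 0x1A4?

0x1A4 = 110100100
Count the 1s: 1 + 1 + 1 + 1 = 4

4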